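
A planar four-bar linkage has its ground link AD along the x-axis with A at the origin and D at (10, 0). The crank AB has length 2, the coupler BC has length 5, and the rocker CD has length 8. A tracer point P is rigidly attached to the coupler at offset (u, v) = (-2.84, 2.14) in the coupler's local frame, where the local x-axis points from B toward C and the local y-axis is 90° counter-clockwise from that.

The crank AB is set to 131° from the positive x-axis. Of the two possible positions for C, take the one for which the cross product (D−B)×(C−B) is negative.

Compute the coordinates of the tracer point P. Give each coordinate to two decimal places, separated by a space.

-1.84 5.03

A=(0,0), D=(10.00,0)
B = A + 2.00·(cos131°, sin131°) = (-1.3121, 1.5094)
|BD| = 11.4124
circle(B,5.00) ∩ circle(D,8.00): a=3.9975, h=3.0033
  candidates: C₊=(3.0475,3.9576) cross=34.275; C₋=(2.2531,-1.9962) cross=-34.275
  mode - wants cross < 0 → take C=(2.2531,-1.9962) (cross=-34.275)
ex = (C−B)/|BC| = (0.7130,-0.7011); ey = (0.7011,0.7130)
P = B + -2.84·ex + 2.14·ey = (-1.8367,5.0265)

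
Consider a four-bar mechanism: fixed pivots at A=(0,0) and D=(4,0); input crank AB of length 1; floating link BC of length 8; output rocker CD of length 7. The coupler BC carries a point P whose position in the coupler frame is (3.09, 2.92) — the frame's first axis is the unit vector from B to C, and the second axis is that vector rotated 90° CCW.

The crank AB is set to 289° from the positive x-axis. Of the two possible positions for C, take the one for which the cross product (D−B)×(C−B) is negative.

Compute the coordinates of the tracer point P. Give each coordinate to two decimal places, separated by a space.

4.57 -1.18

A=(0,0), D=(4.00,0)
B = A + 1.00·(cos289°, sin289°) = (0.3256, -0.9455)
|BD| = 3.7941
circle(B,8.00) ∩ circle(D,7.00): a=3.8738, h=6.9995
  candidates: C₊=(2.3328,6.7986) cross=26.557; C₋=(5.8215,-6.7589) cross=-26.557
  mode - wants cross < 0 → take C=(5.8215,-6.7589) (cross=-26.557)
ex = (C−B)/|BC| = (0.6870,-0.7267); ey = (0.7267,0.6870)
P = B + 3.09·ex + 2.92·ey = (4.5702,-1.1849)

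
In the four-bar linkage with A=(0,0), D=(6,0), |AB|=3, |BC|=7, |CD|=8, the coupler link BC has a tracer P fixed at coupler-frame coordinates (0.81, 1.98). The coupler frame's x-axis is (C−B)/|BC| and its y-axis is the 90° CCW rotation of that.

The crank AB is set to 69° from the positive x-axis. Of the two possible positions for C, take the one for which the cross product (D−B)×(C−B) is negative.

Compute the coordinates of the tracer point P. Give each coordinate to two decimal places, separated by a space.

A=(0,0), D=(6.00,0)
B = A + 3.00·(cos69°, sin69°) = (1.0751, 2.8007)
|BD| = 5.6656
circle(B,7.00) ∩ circle(D,8.00): a=1.5090, h=6.8354
  candidates: C₊=(5.7659,7.9966) cross=38.727; C₋=(-0.9922,-3.8870) cross=-38.727
  mode - wants cross < 0 → take C=(-0.9922,-3.8870) (cross=-38.727)
ex = (C−B)/|BC| = (-0.2953,-0.9554); ey = (0.9554,-0.2953)
P = B + 0.81·ex + 1.98·ey = (2.7276,1.4421)

2.73 1.44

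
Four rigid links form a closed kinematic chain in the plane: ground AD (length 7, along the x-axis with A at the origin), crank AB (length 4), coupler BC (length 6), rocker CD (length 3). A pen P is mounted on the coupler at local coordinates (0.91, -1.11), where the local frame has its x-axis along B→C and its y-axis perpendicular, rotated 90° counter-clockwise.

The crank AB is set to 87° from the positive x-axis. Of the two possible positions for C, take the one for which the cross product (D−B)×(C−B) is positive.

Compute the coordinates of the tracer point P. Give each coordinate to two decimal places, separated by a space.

A=(0,0), D=(7.00,0)
B = A + 4.00·(cos87°, sin87°) = (0.2093, 3.9945)
|BD| = 7.8784
circle(B,6.00) ∩ circle(D,3.00): a=5.6527, h=2.0116
  candidates: C₊=(6.1015,2.8623) cross=15.848; C₋=(4.0617,-0.6054) cross=-15.848
  mode + wants cross > 0 → take C=(6.1015,2.8623) (cross=15.848)
ex = (C−B)/|BC| = (0.9820,-0.1887); ey = (0.1887,0.9820)
P = B + 0.91·ex + -1.11·ey = (0.8935,2.7327)

0.89 2.73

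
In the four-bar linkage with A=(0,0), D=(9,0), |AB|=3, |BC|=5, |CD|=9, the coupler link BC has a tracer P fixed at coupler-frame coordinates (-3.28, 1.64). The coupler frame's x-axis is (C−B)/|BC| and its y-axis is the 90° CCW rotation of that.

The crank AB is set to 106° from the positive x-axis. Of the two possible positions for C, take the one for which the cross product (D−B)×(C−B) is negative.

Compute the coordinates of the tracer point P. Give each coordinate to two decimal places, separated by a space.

0.09 6.44

A=(0,0), D=(9.00,0)
B = A + 3.00·(cos106°, sin106°) = (-0.8269, 2.8838)
|BD| = 10.2413
circle(B,5.00) ∩ circle(D,9.00): a=2.3866, h=4.3936
  candidates: C₊=(2.7003,6.4276) cross=44.997; C₋=(0.2260,-2.0041) cross=-44.997
  mode - wants cross < 0 → take C=(0.2260,-2.0041) (cross=-44.997)
ex = (C−B)/|BC| = (0.2106,-0.9776); ey = (0.9776,0.2106)
P = B + -3.28·ex + 1.64·ey = (0.0856,6.4356)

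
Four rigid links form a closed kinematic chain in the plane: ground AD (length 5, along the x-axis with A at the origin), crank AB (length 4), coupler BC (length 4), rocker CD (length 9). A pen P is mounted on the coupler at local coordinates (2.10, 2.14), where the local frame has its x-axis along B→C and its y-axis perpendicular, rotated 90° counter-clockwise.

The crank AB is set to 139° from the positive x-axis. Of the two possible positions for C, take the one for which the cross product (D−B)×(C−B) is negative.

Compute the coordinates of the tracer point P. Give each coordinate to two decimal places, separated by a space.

-1.40 0.10

A=(0,0), D=(5.00,0)
B = A + 4.00·(cos139°, sin139°) = (-3.0188, 2.6242)
|BD| = 8.4373
circle(B,4.00) ∩ circle(D,9.00): a=0.3667, h=3.9832
  candidates: C₊=(-1.4314,6.2958) cross=33.607; C₋=(-3.9092,-1.2754) cross=-33.607
  mode - wants cross < 0 → take C=(-3.9092,-1.2754) (cross=-33.607)
ex = (C−B)/|BC| = (-0.2226,-0.9749); ey = (0.9749,-0.2226)
P = B + 2.10·ex + 2.14·ey = (-1.3999,0.1006)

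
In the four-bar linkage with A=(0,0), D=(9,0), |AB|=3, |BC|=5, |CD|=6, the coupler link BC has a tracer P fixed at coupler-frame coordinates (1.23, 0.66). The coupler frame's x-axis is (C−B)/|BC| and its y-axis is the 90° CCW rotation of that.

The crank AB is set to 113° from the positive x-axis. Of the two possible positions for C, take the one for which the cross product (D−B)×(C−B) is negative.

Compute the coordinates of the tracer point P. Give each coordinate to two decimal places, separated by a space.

0.22 2.63

A=(0,0), D=(9.00,0)
B = A + 3.00·(cos113°, sin113°) = (-1.1722, 2.7615)
|BD| = 10.5404
circle(B,5.00) ∩ circle(D,6.00): a=4.7484, h=1.5662
  candidates: C₊=(3.8207,3.0289) cross=16.508; C₋=(3.0000,0.0060) cross=-16.508
  mode - wants cross < 0 → take C=(3.0000,0.0060) (cross=-16.508)
ex = (C−B)/|BC| = (0.8344,-0.5511); ey = (0.5511,0.8344)
P = B + 1.23·ex + 0.66·ey = (0.2179,2.6344)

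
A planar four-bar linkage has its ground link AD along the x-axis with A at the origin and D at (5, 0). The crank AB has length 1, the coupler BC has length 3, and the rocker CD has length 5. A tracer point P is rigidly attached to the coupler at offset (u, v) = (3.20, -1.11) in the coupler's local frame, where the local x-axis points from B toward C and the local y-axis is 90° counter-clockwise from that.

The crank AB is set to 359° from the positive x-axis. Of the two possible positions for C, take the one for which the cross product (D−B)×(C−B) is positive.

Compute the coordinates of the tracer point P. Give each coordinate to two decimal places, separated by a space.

2.10 3.19

A=(0,0), D=(5.00,0)
B = A + 1.00·(cos359°, sin359°) = (0.9998, -0.0175)
|BD| = 4.0002
circle(B,3.00) ∩ circle(D,5.00): a=0.0002, h=3.0000
  candidates: C₊=(0.9869,2.9825) cross=12.001; C₋=(1.0131,-3.0174) cross=-12.001
  mode + wants cross > 0 → take C=(0.9869,2.9825) (cross=12.001)
ex = (C−B)/|BC| = (-0.0043,1.0000); ey = (-1.0000,-0.0043)
P = B + 3.20·ex + -1.11·ey = (2.0961,3.1873)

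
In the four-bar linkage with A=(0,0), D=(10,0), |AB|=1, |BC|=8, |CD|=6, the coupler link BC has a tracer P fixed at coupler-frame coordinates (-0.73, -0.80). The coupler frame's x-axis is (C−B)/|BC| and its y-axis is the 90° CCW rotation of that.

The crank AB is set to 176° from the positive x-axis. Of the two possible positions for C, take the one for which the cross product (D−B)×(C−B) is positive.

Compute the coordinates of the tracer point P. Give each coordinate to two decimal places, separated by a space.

A=(0,0), D=(10.00,0)
B = A + 1.00·(cos176°, sin176°) = (-0.9976, 0.0698)
|BD| = 10.9978
circle(B,8.00) ∩ circle(D,6.00): a=6.7719, h=4.2593
  candidates: C₊=(5.8012,4.2860) cross=46.843; C₋=(5.7472,-4.2324) cross=-46.843
  mode + wants cross > 0 → take C=(5.8012,4.2860) (cross=46.843)
ex = (C−B)/|BC| = (0.8498,0.5270); ey = (-0.5270,0.8498)
P = B + -0.73·ex + -0.80·ey = (-1.1963,-0.9949)

-1.20 -0.99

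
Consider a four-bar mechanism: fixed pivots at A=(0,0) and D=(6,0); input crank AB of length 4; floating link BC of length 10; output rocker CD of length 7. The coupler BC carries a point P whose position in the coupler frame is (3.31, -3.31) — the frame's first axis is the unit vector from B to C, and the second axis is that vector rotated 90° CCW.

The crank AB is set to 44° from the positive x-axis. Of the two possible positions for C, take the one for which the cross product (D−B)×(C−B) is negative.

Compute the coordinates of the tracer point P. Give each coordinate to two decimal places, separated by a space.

0.42 -1.21

A=(0,0), D=(6.00,0)
B = A + 4.00·(cos44°, sin44°) = (2.8774, 2.7786)
|BD| = 4.1799
circle(B,10.00) ∩ circle(D,7.00): a=8.1906, h=5.7371
  candidates: C₊=(12.8100,1.6199) cross=23.981; C₋=(5.1824,-6.9521) cross=-23.981
  mode - wants cross < 0 → take C=(5.1824,-6.9521) (cross=-23.981)
ex = (C−B)/|BC| = (0.2305,-0.9731); ey = (0.9731,0.2305)
P = B + 3.31·ex + -3.31·ey = (0.4195,-1.2052)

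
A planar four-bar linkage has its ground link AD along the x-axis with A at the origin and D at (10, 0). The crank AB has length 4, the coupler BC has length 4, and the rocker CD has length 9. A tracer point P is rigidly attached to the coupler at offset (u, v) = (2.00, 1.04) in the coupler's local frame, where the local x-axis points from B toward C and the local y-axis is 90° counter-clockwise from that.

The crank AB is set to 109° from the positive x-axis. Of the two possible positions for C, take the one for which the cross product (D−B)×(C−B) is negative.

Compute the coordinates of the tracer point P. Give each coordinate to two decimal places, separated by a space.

0.70 2.75

A=(0,0), D=(10.00,0)
B = A + 4.00·(cos109°, sin109°) = (-1.3023, 3.7821)
|BD| = 11.9183
circle(B,4.00) ∩ circle(D,9.00): a=3.2322, h=2.3564
  candidates: C₊=(2.5107,4.9910) cross=28.084; C₋=(1.0151,0.5218) cross=-28.084
  mode - wants cross < 0 → take C=(1.0151,0.5218) (cross=-28.084)
ex = (C−B)/|BC| = (0.5794,-0.8151); ey = (0.8151,0.5794)
P = B + 2.00·ex + 1.04·ey = (0.7041,2.7544)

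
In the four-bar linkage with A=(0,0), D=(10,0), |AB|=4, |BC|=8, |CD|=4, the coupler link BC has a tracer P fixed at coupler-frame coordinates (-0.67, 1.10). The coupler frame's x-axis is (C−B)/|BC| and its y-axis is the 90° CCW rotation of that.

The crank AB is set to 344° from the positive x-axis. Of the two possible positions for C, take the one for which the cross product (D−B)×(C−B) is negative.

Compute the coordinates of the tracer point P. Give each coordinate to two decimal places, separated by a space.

A=(0,0), D=(10.00,0)
B = A + 4.00·(cos344°, sin344°) = (3.8450, -1.1025)
|BD| = 6.2529
circle(B,8.00) ∩ circle(D,4.00): a=6.9647, h=3.9362
  candidates: C₊=(10.0065,4.0000) cross=24.613; C₋=(11.3946,-3.7490) cross=-24.613
  mode - wants cross < 0 → take C=(11.3946,-3.7490) (cross=-24.613)
ex = (C−B)/|BC| = (0.9437,-0.3308); ey = (0.3308,0.9437)
P = B + -0.67·ex + 1.10·ey = (3.5767,0.1572)

3.58 0.16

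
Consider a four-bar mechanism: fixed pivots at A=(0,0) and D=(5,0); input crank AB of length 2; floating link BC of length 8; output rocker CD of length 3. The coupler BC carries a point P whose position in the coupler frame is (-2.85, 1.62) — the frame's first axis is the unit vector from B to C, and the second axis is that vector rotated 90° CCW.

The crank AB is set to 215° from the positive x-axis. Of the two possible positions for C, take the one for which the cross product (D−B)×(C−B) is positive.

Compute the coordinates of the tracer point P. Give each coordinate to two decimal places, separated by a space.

-4.92 -1.24

A=(0,0), D=(5.00,0)
B = A + 2.00·(cos215°, sin215°) = (-1.6383, -1.1472)
|BD| = 6.7367
circle(B,8.00) ∩ circle(D,3.00): a=7.4505, h=2.9139
  candidates: C₊=(5.2072,2.9928) cross=19.630; C₋=(6.1995,-2.7497) cross=-19.630
  mode + wants cross > 0 → take C=(5.2072,2.9928) (cross=19.630)
ex = (C−B)/|BC| = (0.8557,0.5175); ey = (-0.5175,0.8557)
P = B + -2.85·ex + 1.62·ey = (-4.9154,-1.2358)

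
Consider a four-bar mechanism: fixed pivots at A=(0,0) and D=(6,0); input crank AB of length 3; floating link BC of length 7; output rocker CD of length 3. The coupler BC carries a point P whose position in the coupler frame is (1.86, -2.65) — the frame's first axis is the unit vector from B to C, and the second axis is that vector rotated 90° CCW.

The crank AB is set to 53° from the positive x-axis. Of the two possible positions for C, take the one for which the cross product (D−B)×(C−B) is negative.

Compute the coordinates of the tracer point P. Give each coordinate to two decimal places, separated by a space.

A=(0,0), D=(6.00,0)
B = A + 3.00·(cos53°, sin53°) = (1.8054, 2.3959)
|BD| = 4.8306
circle(B,7.00) ∩ circle(D,3.00): a=6.5556, h=2.4545
  candidates: C₊=(8.7152,1.2757) cross=11.857; C₋=(6.2805,-2.9869) cross=-11.857
  mode - wants cross < 0 → take C=(6.2805,-2.9869) (cross=-11.857)
ex = (C−B)/|BC| = (0.6393,-0.7690); ey = (0.7690,0.6393)
P = B + 1.86·ex + -2.65·ey = (0.9568,-0.7285)

0.96 -0.73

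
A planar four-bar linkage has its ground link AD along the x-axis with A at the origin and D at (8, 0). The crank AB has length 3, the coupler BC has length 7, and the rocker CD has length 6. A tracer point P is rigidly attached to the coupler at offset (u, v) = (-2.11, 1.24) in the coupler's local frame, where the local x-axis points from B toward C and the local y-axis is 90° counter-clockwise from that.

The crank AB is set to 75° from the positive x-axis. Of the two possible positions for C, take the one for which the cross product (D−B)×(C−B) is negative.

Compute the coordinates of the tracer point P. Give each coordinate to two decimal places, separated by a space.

1.19 5.31

A=(0,0), D=(8.00,0)
B = A + 3.00·(cos75°, sin75°) = (0.7765, 2.8978)
|BD| = 7.7831
circle(B,7.00) ∩ circle(D,6.00): a=4.7267, h=5.1632
  candidates: C₊=(7.0857,5.9299) cross=40.186; C₋=(3.2410,-3.6540) cross=-40.186
  mode - wants cross < 0 → take C=(3.2410,-3.6540) (cross=-40.186)
ex = (C−B)/|BC| = (0.3521,-0.9360); ey = (0.9360,0.3521)
P = B + -2.11·ex + 1.24·ey = (1.1942,5.3093)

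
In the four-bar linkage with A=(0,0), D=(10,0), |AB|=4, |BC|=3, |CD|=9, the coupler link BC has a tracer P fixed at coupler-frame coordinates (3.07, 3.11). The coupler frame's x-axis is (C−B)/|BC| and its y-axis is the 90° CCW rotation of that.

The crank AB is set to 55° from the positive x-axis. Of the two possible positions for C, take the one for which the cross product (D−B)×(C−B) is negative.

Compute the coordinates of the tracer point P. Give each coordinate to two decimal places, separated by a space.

A=(0,0), D=(10.00,0)
B = A + 4.00·(cos55°, sin55°) = (2.2943, 3.2766)
|BD| = 8.3734
circle(B,3.00) ∩ circle(D,9.00): a=-0.1126, h=2.9979
  candidates: C₊=(3.3638,6.0795) cross=25.103; C₋=(1.0176,0.5619) cross=-25.103
  mode - wants cross < 0 → take C=(1.0176,0.5619) (cross=-25.103)
ex = (C−B)/|BC| = (-0.4256,-0.9049); ey = (0.9049,-0.4256)
P = B + 3.07·ex + 3.11·ey = (3.8021,-0.8251)

3.80 -0.83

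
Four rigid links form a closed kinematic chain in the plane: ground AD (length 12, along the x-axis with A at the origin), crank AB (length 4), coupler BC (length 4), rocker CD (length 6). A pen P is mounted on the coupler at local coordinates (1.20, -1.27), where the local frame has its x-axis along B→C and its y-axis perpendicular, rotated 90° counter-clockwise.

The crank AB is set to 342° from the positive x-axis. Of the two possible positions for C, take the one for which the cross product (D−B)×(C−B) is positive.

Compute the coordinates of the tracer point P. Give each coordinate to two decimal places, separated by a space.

A=(0,0), D=(12.00,0)
B = A + 4.00·(cos342°, sin342°) = (3.8042, -1.2361)
|BD| = 8.2885
circle(B,4.00) ∩ circle(D,6.00): a=2.9377, h=2.7147
  candidates: C₊=(6.3043,1.8864) cross=22.501; C₋=(7.1140,-3.4823) cross=-22.501
  mode + wants cross > 0 → take C=(6.3043,1.8864) (cross=22.501)
ex = (C−B)/|BC| = (0.6250,0.7806); ey = (-0.7806,0.6250)
P = B + 1.20·ex + -1.27·ey = (5.5456,-1.0931)

5.55 -1.09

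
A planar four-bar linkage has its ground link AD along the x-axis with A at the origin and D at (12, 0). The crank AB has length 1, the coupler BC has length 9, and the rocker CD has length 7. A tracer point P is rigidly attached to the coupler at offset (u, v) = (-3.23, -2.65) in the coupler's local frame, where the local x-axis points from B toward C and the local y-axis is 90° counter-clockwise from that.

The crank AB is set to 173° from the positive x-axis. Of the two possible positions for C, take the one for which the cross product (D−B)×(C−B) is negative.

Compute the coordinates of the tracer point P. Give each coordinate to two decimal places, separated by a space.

-5.13 -0.46

A=(0,0), D=(12.00,0)
B = A + 1.00·(cos173°, sin173°) = (-0.9925, 0.1219)
|BD| = 12.9931
circle(B,9.00) ∩ circle(D,7.00): a=7.7280, h=4.6128
  candidates: C₊=(6.7784,4.6620) cross=59.935; C₋=(6.6918,-4.5633) cross=-59.935
  mode - wants cross < 0 → take C=(6.6918,-4.5633) (cross=-59.935)
ex = (C−B)/|BC| = (0.8538,-0.5206); ey = (0.5206,0.8538)
P = B + -3.23·ex + -2.65·ey = (-5.1299,-0.4593)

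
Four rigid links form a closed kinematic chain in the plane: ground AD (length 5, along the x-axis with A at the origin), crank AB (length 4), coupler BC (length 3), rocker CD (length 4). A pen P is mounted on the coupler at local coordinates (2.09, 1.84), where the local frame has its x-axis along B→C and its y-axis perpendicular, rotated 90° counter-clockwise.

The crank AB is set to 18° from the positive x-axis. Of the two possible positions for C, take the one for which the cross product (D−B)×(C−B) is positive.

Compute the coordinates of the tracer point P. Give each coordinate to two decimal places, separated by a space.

2.92 3.88

A=(0,0), D=(5.00,0)
B = A + 4.00·(cos18°, sin18°) = (3.8042, 1.2361)
|BD| = 1.7198
circle(B,3.00) ∩ circle(D,4.00): a=-1.1752, h=2.7602
  candidates: C₊=(4.9710,3.9999) cross=4.747; C₋=(1.0033,0.1615) cross=-4.747
  mode + wants cross > 0 → take C=(4.9710,3.9999) (cross=4.747)
ex = (C−B)/|BC| = (0.3889,0.9213); ey = (-0.9213,0.3889)
P = B + 2.09·ex + 1.84·ey = (2.9219,3.8771)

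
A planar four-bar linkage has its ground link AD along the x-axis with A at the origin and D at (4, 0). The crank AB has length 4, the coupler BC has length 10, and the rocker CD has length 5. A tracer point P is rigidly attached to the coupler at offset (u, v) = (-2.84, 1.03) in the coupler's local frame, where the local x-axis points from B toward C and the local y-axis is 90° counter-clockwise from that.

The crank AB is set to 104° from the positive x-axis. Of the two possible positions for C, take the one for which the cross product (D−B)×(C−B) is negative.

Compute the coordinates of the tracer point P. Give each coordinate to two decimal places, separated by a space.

-1.37 6.88

A=(0,0), D=(4.00,0)
B = A + 4.00·(cos104°, sin104°) = (-0.9677, 3.8812)
|BD| = 6.3041
circle(B,10.00) ∩ circle(D,5.00): a=9.1006, h=4.1448
  candidates: C₊=(8.7555,1.5445) cross=26.129; C₋=(3.6518,-4.9879) cross=-26.129
  mode - wants cross < 0 → take C=(3.6518,-4.9879) (cross=-26.129)
ex = (C−B)/|BC| = (0.4620,-0.8869); ey = (0.8869,0.4620)
P = B + -2.84·ex + 1.03·ey = (-1.3661,6.8758)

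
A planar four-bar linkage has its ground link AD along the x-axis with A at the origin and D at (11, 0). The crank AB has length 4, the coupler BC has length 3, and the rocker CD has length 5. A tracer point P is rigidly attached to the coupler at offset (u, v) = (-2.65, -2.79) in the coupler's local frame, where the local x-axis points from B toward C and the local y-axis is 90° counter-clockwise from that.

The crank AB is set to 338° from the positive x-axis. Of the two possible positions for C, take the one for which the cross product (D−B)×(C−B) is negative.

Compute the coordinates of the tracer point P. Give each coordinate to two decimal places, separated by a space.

A=(0,0), D=(11.00,0)
B = A + 4.00·(cos338°, sin338°) = (3.7087, -1.4984)
|BD| = 7.4436
circle(B,3.00) ∩ circle(D,5.00): a=2.6471, h=1.4117
  candidates: C₊=(6.0174,0.4173) cross=10.508; C₋=(6.5858,-2.3484) cross=-10.508
  mode - wants cross < 0 → take C=(6.5858,-2.3484) (cross=-10.508)
ex = (C−B)/|BC| = (0.9590,-0.2833); ey = (0.2833,0.9590)
P = B + -2.65·ex + -2.79·ey = (0.3769,-3.4233)

0.38 -3.42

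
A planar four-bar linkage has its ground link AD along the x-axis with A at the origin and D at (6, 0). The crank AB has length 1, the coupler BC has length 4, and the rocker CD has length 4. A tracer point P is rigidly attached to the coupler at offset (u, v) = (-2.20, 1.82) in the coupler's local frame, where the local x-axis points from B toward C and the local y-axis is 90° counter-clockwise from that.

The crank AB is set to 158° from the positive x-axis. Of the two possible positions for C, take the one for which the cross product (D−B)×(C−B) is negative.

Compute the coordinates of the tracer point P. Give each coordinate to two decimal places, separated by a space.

-1.78 3.10

A=(0,0), D=(6.00,0)
B = A + 1.00·(cos158°, sin158°) = (-0.9272, 0.3746)
|BD| = 6.9373
circle(B,4.00) ∩ circle(D,4.00): a=3.4687, h=1.9921
  candidates: C₊=(2.6440,2.1765) cross=13.820; C₋=(2.4288,-1.8019) cross=-13.820
  mode - wants cross < 0 → take C=(2.4288,-1.8019) (cross=-13.820)
ex = (C−B)/|BC| = (0.8390,-0.5441); ey = (0.5441,0.8390)
P = B + -2.20·ex + 1.82·ey = (-1.7827,3.0987)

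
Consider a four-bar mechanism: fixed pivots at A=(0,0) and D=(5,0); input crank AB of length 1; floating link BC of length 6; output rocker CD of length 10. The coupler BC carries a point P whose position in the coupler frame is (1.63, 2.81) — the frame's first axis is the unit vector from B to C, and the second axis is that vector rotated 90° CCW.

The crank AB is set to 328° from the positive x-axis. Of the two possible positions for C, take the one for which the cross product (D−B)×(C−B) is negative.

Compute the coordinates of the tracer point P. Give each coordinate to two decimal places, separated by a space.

A=(0,0), D=(5.00,0)
B = A + 1.00·(cos328°, sin328°) = (0.8480, -0.5299)
|BD| = 4.1856
circle(B,6.00) ∩ circle(D,10.00): a=-5.5524, h=2.2740
  candidates: C₊=(-4.9476,1.0228) cross=9.518; C₋=(-4.3718,-3.4886) cross=-9.518
  mode - wants cross < 0 → take C=(-4.3718,-3.4886) (cross=-9.518)
ex = (C−B)/|BC| = (-0.8700,-0.4931); ey = (0.4931,-0.8700)
P = B + 1.63·ex + 2.81·ey = (0.8156,-3.7783)

0.82 -3.78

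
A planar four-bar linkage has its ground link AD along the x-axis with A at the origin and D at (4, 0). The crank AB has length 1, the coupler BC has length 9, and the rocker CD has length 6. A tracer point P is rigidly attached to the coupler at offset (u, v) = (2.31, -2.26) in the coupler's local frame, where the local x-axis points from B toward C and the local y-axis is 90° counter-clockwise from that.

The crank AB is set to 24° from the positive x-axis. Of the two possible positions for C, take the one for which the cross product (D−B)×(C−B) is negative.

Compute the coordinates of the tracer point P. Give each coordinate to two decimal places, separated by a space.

A=(0,0), D=(4.00,0)
B = A + 1.00·(cos24°, sin24°) = (0.9135, 0.4067)
|BD| = 3.1131
circle(B,9.00) ∩ circle(D,6.00): a=8.7840, h=1.9599
  candidates: C₊=(9.8783,1.2022) cross=6.102; C₋=(9.3662,-2.6840) cross=-6.102
  mode - wants cross < 0 → take C=(9.3662,-2.6840) (cross=-6.102)
ex = (C−B)/|BC| = (0.9392,-0.3434); ey = (0.3434,0.9392)
P = B + 2.31·ex + -2.26·ey = (2.3069,-2.5091)

2.31 -2.51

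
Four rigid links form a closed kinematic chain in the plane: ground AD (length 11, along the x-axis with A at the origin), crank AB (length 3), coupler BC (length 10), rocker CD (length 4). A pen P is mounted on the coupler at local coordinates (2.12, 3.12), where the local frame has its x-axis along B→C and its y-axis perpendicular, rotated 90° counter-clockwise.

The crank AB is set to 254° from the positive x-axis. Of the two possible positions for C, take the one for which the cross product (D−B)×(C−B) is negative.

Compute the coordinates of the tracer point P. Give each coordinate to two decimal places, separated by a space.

A=(0,0), D=(11.00,0)
B = A + 3.00·(cos254°, sin254°) = (-0.8269, -2.8838)
|BD| = 12.1734
circle(B,10.00) ∩ circle(D,4.00): a=9.5368, h=3.0081
  candidates: C₊=(7.7259,2.2979) cross=36.619; C₋=(9.1511,-3.5470) cross=-36.619
  mode - wants cross < 0 → take C=(9.1511,-3.5470) (cross=-36.619)
ex = (C−B)/|BC| = (0.9978,-0.0663); ey = (0.0663,0.9978)
P = B + 2.12·ex + 3.12·ey = (1.4954,0.0887)

1.50 0.09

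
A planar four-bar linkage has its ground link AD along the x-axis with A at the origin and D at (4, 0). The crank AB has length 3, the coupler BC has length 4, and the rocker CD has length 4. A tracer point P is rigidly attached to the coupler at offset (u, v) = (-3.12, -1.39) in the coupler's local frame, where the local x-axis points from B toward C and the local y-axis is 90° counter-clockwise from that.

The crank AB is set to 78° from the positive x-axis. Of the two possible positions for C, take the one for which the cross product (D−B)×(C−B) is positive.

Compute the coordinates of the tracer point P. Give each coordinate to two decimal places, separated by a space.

-2.03 0.78

A=(0,0), D=(4.00,0)
B = A + 3.00·(cos78°, sin78°) = (0.6237, 2.9344)
|BD| = 4.4733
circle(B,4.00) ∩ circle(D,4.00): a=2.2366, h=3.3162
  candidates: C₊=(4.4873,3.9702) cross=14.834; C₋=(0.1364,-1.0358) cross=-14.834
  mode + wants cross > 0 → take C=(4.4873,3.9702) (cross=14.834)
ex = (C−B)/|BC| = (0.9659,0.2589); ey = (-0.2589,0.9659)
P = B + -3.12·ex + -1.39·ey = (-2.0299,0.7840)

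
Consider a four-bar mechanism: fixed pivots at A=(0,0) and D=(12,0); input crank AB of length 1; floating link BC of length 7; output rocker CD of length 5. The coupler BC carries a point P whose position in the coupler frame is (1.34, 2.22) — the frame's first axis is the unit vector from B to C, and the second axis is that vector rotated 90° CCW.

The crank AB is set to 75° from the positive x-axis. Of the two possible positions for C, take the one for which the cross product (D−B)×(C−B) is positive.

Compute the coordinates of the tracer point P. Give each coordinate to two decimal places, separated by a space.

1.42 3.29

A=(0,0), D=(12.00,0)
B = A + 1.00·(cos75°, sin75°) = (0.2588, 0.9659)
|BD| = 11.7808
circle(B,7.00) ∩ circle(D,5.00): a=6.9090, h=1.1249
  candidates: C₊=(7.2368,1.5205) cross=13.252; C₋=(7.0524,-0.7216) cross=-13.252
  mode + wants cross > 0 → take C=(7.2368,1.5205) (cross=13.252)
ex = (C−B)/|BC| = (0.9969,0.0792); ey = (-0.0792,0.9969)
P = B + 1.34·ex + 2.22·ey = (1.4187,3.2851)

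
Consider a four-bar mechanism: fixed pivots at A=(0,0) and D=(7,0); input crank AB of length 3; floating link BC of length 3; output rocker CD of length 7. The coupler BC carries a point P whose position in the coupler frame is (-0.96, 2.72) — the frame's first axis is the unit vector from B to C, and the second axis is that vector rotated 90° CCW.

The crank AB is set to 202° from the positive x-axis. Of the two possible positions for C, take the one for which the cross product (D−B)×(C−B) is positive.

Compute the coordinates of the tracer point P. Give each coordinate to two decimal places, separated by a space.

-4.69 1.04

A=(0,0), D=(7.00,0)
B = A + 3.00·(cos202°, sin202°) = (-2.7816, -1.1238)
|BD| = 9.8459
circle(B,3.00) ∩ circle(D,7.00): a=2.8916, h=0.7990
  candidates: C₊=(-0.0000,0.0000) cross=7.867; C₋=(0.1824,-1.5875) cross=-7.867
  mode + wants cross > 0 → take C=(-0.0000,0.0000) (cross=7.867)
ex = (C−B)/|BC| = (0.9272,0.3746); ey = (-0.3746,0.9272)
P = B + -0.96·ex + 2.72·ey = (-4.6906,1.0385)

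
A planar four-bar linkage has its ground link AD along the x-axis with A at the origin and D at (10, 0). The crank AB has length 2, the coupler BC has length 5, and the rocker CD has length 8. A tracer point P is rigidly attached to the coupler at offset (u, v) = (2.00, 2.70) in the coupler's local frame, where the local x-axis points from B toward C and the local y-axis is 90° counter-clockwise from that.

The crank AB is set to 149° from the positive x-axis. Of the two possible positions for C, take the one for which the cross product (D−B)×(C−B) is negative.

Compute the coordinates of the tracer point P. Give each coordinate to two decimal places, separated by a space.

1.51 1.96

A=(0,0), D=(10.00,0)
B = A + 2.00·(cos149°, sin149°) = (-1.7143, 1.0301)
|BD| = 11.7595
circle(B,5.00) ∩ circle(D,8.00): a=4.2215, h=2.6793
  candidates: C₊=(2.7257,3.3293) cross=31.507; C₋=(2.2563,-2.0087) cross=-31.507
  mode - wants cross < 0 → take C=(2.2563,-2.0087) (cross=-31.507)
ex = (C−B)/|BC| = (0.7941,-0.6078); ey = (0.6078,0.7941)
P = B + 2.00·ex + 2.70·ey = (1.5149,1.9587)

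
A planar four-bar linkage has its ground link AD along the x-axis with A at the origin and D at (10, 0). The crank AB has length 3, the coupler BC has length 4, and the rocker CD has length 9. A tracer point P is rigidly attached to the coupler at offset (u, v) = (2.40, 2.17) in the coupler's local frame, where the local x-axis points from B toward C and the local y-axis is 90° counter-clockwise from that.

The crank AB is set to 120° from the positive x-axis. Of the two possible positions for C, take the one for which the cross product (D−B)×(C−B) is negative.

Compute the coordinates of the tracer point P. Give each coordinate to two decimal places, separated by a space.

1.70 2.10

A=(0,0), D=(10.00,0)
B = A + 3.00·(cos120°, sin120°) = (-1.5000, 2.5981)
|BD| = 11.7898
circle(B,4.00) ∩ circle(D,9.00): a=3.1383, h=2.4801
  candidates: C₊=(2.1077,4.3257) cross=29.240; C₋=(1.0146,-0.5127) cross=-29.240
  mode - wants cross < 0 → take C=(1.0146,-0.5127) (cross=-29.240)
ex = (C−B)/|BC| = (0.6287,-0.7777); ey = (0.7777,0.6287)
P = B + 2.40·ex + 2.17·ey = (1.6963,2.0958)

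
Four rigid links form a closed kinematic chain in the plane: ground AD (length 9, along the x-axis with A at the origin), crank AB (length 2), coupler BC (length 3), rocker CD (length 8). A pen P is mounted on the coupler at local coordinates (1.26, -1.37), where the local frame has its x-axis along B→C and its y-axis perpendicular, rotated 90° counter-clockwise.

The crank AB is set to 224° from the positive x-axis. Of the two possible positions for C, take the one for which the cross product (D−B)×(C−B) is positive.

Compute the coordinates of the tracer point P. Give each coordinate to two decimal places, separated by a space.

0.38 -1.78

A=(0,0), D=(9.00,0)
B = A + 2.00·(cos224°, sin224°) = (-1.4387, -1.3893)
|BD| = 10.5307
circle(B,3.00) ∩ circle(D,8.00): a=2.6540, h=1.3988
  candidates: C₊=(1.0075,0.3473) cross=14.730; C₋=(1.3766,-2.4257) cross=-14.730
  mode + wants cross > 0 → take C=(1.0075,0.3473) (cross=14.730)
ex = (C−B)/|BC| = (0.8154,0.5789); ey = (-0.5789,0.8154)
P = B + 1.26·ex + -1.37·ey = (0.3818,-1.7770)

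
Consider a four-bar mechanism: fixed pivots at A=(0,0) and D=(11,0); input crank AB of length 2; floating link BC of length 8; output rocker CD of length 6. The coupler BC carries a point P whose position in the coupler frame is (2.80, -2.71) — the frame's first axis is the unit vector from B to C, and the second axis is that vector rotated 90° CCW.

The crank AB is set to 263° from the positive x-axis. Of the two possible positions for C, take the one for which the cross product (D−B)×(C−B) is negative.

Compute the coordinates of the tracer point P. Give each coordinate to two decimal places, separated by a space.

1.47 -5.49

A=(0,0), D=(11.00,0)
B = A + 2.00·(cos263°, sin263°) = (-0.2437, -1.9851)
|BD| = 11.4176
circle(B,8.00) ∩ circle(D,6.00): a=6.9350, h=3.9882
  candidates: C₊=(5.8922,3.1481) cross=45.536; C₋=(7.2790,-4.7068) cross=-45.536
  mode - wants cross < 0 → take C=(7.2790,-4.7068) (cross=-45.536)
ex = (C−B)/|BC| = (0.9403,-0.3402); ey = (0.3402,0.9403)
P = B + 2.80·ex + -2.71·ey = (1.4672,-5.4860)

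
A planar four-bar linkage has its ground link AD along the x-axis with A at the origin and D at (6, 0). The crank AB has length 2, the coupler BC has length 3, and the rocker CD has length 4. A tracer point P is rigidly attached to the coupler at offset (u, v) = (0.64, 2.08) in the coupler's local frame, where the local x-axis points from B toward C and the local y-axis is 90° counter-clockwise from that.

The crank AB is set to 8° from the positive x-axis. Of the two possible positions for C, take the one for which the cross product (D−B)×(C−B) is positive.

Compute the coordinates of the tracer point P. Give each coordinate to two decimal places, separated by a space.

A=(0,0), D=(6.00,0)
B = A + 2.00·(cos8°, sin8°) = (1.9805, 0.2783)
|BD| = 4.0291
circle(B,3.00) ∩ circle(D,4.00): a=1.1459, h=2.7725
  candidates: C₊=(3.3152,2.9651) cross=11.171; C₋=(2.9321,-2.5667) cross=-11.171
  mode + wants cross > 0 → take C=(3.3152,2.9651) (cross=11.171)
ex = (C−B)/|BC| = (0.4449,0.8956); ey = (-0.8956,0.4449)
P = B + 0.64·ex + 2.08·ey = (0.4024,1.7769)

0.40 1.78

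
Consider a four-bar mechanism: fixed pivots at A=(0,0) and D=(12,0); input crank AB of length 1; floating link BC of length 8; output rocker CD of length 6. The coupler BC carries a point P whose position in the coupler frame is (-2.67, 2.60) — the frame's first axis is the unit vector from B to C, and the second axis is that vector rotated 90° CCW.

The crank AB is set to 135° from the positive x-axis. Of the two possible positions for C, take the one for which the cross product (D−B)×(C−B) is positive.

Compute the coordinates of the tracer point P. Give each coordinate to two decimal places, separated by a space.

A=(0,0), D=(12.00,0)
B = A + 1.00·(cos135°, sin135°) = (-0.7071, 0.7071)
|BD| = 12.7268
circle(B,8.00) ∩ circle(D,6.00): a=7.4634, h=2.8805
  candidates: C₊=(6.9048,3.1685) cross=36.659; C₋=(6.5847,-2.5836) cross=-36.659
  mode + wants cross > 0 → take C=(6.9048,3.1685) (cross=36.659)
ex = (C−B)/|BC| = (0.9515,0.3077); ey = (-0.3077,0.9515)
P = B + -2.67·ex + 2.60·ey = (-4.0475,2.3595)

-4.05 2.36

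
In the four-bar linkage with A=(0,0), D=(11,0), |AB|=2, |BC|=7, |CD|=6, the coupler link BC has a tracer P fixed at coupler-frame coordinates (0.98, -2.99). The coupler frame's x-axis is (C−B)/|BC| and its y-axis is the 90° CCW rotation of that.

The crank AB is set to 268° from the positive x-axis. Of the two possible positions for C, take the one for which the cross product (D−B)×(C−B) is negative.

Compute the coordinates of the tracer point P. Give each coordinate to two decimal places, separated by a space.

A=(0,0), D=(11.00,0)
B = A + 2.00·(cos268°, sin268°) = (-0.0698, -1.9988)
|BD| = 11.2488
circle(B,7.00) ∩ circle(D,6.00): a=6.2022, h=3.2453
  candidates: C₊=(5.4571,2.2970) cross=36.506; C₋=(6.6104,-4.0904) cross=-36.506
  mode - wants cross < 0 → take C=(6.6104,-4.0904) (cross=-36.506)
ex = (C−B)/|BC| = (0.9543,-0.2988); ey = (0.2988,0.9543)
P = B + 0.98·ex + -2.99·ey = (-0.0280,-5.1450)

-0.03 -5.15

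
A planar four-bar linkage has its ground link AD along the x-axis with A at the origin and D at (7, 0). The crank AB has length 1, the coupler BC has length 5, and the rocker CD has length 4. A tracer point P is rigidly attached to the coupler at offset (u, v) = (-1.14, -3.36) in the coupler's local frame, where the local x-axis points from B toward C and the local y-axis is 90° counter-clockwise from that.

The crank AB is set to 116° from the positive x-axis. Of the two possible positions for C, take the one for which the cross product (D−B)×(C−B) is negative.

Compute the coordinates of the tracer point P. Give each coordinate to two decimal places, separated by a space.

A=(0,0), D=(7.00,0)
B = A + 1.00·(cos116°, sin116°) = (-0.4384, 0.8988)
|BD| = 7.4925
circle(B,5.00) ∩ circle(D,4.00): a=4.3468, h=2.4708
  candidates: C₊=(4.1735,2.8303) cross=18.513; C₋=(3.5807,-2.0756) cross=-18.513
  mode - wants cross < 0 → take C=(3.5807,-2.0756) (cross=-18.513)
ex = (C−B)/|BC| = (0.8038,-0.5949); ey = (0.5949,0.8038)
P = B + -1.14·ex + -3.36·ey = (-3.3535,-1.1238)

-3.35 -1.12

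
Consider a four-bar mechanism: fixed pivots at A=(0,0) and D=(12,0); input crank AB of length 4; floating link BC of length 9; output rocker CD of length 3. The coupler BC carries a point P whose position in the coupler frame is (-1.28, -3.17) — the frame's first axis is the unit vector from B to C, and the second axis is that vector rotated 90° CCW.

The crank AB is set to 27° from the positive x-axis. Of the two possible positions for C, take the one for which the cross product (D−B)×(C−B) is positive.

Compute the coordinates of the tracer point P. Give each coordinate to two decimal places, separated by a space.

A=(0,0), D=(12.00,0)
B = A + 4.00·(cos27°, sin27°) = (3.5640, 1.8160)
|BD| = 8.6292
circle(B,9.00) ∩ circle(D,3.00): a=8.4865, h=2.9966
  candidates: C₊=(12.4911,2.9595) cross=25.858; C₋=(11.2298,-2.8995) cross=-25.858
  mode + wants cross > 0 → take C=(12.4911,2.9595) (cross=25.858)
ex = (C−B)/|BC| = (0.9919,0.1271); ey = (-0.1271,0.9919)
P = B + -1.28·ex + -3.17·ey = (2.6972,-1.4910)

2.70 -1.49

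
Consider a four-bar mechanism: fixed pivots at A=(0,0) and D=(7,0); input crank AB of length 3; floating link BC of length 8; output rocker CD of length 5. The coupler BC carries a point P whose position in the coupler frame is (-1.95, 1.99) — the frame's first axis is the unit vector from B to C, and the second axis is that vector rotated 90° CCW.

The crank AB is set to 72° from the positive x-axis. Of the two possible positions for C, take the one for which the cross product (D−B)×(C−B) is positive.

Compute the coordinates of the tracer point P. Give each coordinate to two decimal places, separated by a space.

A=(0,0), D=(7.00,0)
B = A + 3.00·(cos72°, sin72°) = (0.9271, 2.8532)
|BD| = 6.7098
circle(B,8.00) ∩ circle(D,5.00): a=6.2611, h=4.9798
  candidates: C₊=(8.7114,4.6980) cross=33.414; C₋=(4.4763,-4.3164) cross=-33.414
  mode + wants cross > 0 → take C=(8.7114,4.6980) (cross=33.414)
ex = (C−B)/|BC| = (0.9730,0.2306); ey = (-0.2306,0.9730)
P = B + -1.95·ex + 1.99·ey = (-1.4293,4.3399)

-1.43 4.34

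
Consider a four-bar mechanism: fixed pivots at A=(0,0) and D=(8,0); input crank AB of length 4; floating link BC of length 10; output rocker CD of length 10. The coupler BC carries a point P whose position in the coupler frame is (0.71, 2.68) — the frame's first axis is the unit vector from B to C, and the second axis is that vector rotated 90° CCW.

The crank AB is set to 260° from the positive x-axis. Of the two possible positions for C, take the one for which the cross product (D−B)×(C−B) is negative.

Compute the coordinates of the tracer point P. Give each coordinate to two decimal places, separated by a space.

A=(0,0), D=(8.00,0)
B = A + 4.00·(cos260°, sin260°) = (-0.6946, -3.9392)
|BD| = 9.5453
circle(B,10.00) ∩ circle(D,10.00): a=4.7727, h=8.7876
  candidates: C₊=(0.0262,6.0348) cross=83.880; C₋=(7.2792,-9.9740) cross=-83.880
  mode - wants cross < 0 → take C=(7.2792,-9.9740) (cross=-83.880)
ex = (C−B)/|BC| = (0.7974,-0.6035); ey = (0.6035,0.7974)
P = B + 0.71·ex + 2.68·ey = (1.4889,-2.2307)

1.49 -2.23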